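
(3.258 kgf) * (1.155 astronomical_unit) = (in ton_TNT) 1319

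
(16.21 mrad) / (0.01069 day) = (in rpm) 0.0001676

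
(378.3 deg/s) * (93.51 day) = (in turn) 8.49e+06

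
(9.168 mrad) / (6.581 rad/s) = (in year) 4.417e-11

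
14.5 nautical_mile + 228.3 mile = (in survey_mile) 245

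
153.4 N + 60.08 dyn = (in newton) 153.4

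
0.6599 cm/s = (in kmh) 0.02376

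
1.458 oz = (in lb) 0.09112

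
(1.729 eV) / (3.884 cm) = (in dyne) 7.132e-13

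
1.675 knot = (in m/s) 0.8617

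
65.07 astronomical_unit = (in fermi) 9.734e+27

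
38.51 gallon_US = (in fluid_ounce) 4929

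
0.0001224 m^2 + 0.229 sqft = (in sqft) 0.2303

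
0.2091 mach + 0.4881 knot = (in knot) 138.9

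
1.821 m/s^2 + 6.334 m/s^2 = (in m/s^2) 8.155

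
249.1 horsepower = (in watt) 1.858e+05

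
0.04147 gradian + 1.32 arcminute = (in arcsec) 213.6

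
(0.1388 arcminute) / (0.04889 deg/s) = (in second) 0.04732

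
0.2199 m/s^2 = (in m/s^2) 0.2199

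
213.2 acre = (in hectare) 86.28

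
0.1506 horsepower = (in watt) 112.3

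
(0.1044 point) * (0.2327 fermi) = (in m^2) 8.57e-21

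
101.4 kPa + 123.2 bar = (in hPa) 1.242e+05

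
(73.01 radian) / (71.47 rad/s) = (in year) 3.239e-08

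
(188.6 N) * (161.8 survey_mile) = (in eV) 3.065e+26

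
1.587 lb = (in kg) 0.7199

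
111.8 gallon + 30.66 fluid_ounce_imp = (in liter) 424.1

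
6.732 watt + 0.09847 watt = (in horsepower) 0.00916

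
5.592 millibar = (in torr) 4.194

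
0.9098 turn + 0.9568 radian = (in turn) 1.062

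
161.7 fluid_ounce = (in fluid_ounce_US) 161.7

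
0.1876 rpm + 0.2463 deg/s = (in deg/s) 1.372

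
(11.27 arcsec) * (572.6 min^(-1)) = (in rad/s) 0.0005214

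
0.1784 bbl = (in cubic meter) 0.02836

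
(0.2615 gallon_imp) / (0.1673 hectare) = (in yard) 7.771e-07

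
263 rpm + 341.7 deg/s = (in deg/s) 1920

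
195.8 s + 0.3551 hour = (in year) 4.675e-05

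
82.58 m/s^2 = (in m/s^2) 82.58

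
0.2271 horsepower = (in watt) 169.3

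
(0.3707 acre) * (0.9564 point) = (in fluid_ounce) 1.712e+04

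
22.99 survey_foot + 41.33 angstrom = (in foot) 22.99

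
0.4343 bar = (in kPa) 43.43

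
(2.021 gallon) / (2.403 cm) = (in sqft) 3.427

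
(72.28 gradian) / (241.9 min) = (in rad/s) 7.823e-05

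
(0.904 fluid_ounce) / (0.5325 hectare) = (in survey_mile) 3.12e-12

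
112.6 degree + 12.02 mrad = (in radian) 1.977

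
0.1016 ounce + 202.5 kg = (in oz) 7143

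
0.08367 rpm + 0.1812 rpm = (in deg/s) 1.589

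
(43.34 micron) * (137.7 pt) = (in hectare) 2.105e-10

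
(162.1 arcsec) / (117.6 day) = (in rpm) 7.386e-10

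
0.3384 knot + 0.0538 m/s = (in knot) 0.443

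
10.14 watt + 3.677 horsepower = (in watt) 2752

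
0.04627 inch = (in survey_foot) 0.003856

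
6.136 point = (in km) 2.165e-06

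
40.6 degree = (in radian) 0.7086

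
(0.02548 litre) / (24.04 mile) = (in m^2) 6.586e-10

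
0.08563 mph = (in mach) 0.0001124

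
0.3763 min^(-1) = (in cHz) 0.6272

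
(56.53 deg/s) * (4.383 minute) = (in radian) 259.5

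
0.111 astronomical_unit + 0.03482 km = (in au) 0.111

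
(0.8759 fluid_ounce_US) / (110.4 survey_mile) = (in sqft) 1.569e-09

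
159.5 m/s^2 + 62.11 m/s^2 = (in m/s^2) 221.6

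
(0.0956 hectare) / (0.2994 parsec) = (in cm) 1.035e-11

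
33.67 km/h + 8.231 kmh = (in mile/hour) 26.04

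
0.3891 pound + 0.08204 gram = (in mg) 1.766e+05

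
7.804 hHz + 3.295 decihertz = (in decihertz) 7807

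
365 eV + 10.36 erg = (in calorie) 2.476e-07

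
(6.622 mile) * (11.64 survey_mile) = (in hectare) 1.996e+04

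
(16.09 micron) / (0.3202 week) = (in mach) 2.44e-13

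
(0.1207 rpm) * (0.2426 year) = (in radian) 9.67e+04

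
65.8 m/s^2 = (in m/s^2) 65.8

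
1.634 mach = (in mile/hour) 1245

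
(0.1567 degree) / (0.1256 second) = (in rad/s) 0.02177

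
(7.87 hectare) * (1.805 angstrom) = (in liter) 0.01421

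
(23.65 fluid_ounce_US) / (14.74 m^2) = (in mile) 2.948e-08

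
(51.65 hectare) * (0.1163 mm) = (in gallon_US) 1.587e+04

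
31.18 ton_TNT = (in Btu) 1.236e+08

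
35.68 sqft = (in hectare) 0.0003315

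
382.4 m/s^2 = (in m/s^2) 382.4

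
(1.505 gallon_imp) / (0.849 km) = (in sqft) 8.674e-05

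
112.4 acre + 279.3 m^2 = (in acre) 112.5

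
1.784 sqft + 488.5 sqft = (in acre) 0.01126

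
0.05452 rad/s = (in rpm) 0.5206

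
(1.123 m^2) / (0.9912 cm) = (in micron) 1.133e+08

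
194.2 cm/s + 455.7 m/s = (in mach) 1.344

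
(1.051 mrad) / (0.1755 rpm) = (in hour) 1.589e-05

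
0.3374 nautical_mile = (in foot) 2050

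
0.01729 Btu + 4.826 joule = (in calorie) 5.513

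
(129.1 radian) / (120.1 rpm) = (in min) 0.1711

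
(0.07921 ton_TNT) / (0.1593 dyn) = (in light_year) 0.02199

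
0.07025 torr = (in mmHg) 0.07025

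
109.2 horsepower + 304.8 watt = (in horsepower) 109.6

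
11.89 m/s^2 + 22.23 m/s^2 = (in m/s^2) 34.12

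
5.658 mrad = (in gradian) 0.3602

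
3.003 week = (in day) 21.02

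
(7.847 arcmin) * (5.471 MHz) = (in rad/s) 1.249e+04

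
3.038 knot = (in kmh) 5.626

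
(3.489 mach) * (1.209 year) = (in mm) 4.53e+13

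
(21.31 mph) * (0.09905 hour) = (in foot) 1.114e+04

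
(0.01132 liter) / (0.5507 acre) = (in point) 1.44e-05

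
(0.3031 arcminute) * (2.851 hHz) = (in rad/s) 0.02514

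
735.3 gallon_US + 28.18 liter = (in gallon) 742.7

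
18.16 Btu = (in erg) 1.916e+11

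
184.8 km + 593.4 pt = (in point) 5.238e+08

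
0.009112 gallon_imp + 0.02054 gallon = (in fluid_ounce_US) 4.03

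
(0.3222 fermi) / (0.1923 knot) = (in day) 3.77e-20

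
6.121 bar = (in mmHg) 4591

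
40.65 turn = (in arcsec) 5.268e+07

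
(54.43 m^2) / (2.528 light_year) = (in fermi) 2.276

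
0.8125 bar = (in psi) 11.78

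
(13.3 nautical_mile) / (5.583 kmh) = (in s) 1.588e+04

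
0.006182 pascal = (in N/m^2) 0.006182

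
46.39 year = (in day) 1.693e+04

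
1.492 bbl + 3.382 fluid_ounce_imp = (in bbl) 1.493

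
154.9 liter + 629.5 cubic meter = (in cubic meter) 629.7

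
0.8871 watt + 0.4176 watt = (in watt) 1.305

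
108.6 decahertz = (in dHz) 1.086e+04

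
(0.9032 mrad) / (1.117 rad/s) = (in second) 0.0008086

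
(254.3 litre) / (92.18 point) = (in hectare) 0.000782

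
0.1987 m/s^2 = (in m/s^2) 0.1987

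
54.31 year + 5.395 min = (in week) 2832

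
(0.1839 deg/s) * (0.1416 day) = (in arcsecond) 8.1e+06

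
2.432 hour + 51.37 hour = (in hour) 53.8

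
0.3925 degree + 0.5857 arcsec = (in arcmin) 23.56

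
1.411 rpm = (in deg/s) 8.466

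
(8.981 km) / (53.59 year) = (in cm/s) 0.0005314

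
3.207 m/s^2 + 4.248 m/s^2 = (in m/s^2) 7.455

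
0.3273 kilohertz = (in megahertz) 0.0003273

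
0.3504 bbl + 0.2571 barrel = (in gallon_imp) 21.25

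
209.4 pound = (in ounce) 3350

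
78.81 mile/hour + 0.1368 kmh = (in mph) 78.9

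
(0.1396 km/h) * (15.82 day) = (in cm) 5.3e+06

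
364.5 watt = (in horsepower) 0.4888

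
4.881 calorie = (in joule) 20.42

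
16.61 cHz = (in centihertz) 16.61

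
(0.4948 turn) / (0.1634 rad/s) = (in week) 3.146e-05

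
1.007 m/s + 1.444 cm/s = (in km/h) 3.677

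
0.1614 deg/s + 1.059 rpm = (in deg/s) 6.515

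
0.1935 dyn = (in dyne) 0.1935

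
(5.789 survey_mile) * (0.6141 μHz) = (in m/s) 0.005721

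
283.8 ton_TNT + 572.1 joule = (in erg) 1.187e+19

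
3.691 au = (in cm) 5.522e+13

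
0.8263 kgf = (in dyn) 8.103e+05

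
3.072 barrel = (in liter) 488.4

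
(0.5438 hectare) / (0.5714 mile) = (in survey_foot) 19.4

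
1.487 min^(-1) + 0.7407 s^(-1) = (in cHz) 76.55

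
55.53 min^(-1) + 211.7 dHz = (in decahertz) 2.21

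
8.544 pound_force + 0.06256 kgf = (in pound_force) 8.682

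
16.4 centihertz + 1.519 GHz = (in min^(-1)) 9.114e+10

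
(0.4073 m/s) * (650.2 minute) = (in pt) 4.504e+07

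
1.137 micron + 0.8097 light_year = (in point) 2.171e+19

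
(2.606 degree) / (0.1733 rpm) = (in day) 2.901e-05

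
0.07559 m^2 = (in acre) 1.868e-05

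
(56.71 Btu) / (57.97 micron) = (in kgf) 1.052e+08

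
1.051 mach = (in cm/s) 3.579e+04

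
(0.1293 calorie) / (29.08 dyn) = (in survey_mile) 1.156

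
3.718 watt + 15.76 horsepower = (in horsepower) 15.76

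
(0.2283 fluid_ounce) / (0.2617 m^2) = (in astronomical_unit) 1.725e-16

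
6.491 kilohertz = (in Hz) 6491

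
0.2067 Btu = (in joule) 218.1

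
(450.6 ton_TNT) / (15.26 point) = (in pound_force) 7.873e+13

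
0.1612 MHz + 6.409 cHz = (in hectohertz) 1612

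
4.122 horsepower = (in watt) 3074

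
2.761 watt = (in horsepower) 0.003703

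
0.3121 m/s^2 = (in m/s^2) 0.3121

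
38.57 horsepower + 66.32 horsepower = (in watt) 7.822e+04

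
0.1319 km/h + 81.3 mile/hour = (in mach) 0.1068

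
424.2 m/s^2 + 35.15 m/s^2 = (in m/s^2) 459.3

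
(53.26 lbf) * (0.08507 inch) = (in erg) 5.119e+06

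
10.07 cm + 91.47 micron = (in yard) 0.1102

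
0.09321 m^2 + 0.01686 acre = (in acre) 0.01688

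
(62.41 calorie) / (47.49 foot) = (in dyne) 1.804e+06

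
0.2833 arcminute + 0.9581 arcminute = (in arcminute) 1.241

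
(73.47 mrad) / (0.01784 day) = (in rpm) 0.0004552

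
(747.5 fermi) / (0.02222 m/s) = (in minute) 5.607e-13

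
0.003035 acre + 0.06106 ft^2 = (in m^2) 12.29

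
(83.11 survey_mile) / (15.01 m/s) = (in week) 0.01473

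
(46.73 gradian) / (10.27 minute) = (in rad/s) 0.001191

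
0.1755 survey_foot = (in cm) 5.349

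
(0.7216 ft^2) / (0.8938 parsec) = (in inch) 9.57e-17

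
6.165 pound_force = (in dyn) 2.742e+06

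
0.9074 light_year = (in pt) 2.433e+19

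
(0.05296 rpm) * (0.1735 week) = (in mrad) 5.82e+05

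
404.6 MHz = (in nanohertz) 4.046e+17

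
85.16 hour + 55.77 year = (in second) 1.759e+09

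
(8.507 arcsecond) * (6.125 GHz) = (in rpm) 2.412e+06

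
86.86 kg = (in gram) 8.686e+04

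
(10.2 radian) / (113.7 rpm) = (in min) 0.01428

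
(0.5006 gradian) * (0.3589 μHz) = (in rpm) 2.695e-08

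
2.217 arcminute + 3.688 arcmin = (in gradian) 0.1094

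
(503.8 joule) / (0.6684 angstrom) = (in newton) 7.537e+12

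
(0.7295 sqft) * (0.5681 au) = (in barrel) 3.623e+10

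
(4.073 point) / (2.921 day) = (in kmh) 2.05e-08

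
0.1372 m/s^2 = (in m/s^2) 0.1372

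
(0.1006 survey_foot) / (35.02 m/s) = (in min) 1.459e-05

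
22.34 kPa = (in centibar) 22.34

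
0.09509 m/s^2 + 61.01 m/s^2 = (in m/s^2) 61.11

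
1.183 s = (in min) 0.01972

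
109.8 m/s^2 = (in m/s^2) 109.8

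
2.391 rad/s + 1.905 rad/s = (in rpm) 41.02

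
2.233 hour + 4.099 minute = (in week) 0.0137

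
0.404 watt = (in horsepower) 0.0005418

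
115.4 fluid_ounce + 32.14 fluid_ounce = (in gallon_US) 1.153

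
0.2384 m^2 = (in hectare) 2.384e-05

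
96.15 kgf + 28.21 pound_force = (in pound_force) 240.2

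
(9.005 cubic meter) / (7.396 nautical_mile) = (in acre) 1.625e-07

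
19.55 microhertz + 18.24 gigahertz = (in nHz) 1.824e+19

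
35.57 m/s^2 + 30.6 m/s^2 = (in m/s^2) 66.17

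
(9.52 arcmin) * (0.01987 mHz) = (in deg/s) 3.153e-06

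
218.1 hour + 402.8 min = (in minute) 1.349e+04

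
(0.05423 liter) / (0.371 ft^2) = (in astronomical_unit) 1.052e-14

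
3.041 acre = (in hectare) 1.231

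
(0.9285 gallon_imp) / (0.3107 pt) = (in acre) 0.009516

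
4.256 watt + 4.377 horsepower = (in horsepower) 4.383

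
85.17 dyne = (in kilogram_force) 8.685e-05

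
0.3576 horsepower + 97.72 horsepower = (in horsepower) 98.08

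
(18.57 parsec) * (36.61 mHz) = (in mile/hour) 4.693e+16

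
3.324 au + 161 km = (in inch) 1.958e+13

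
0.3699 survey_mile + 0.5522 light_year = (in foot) 1.714e+16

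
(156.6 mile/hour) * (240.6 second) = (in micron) 1.684e+10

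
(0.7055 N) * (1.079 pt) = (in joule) 0.0002685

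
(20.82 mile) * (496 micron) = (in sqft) 178.9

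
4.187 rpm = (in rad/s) 0.4385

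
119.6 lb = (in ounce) 1914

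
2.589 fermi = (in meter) 2.589e-15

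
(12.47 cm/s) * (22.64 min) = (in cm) 1.694e+04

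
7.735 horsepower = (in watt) 5768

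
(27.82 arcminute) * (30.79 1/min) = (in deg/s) 0.2379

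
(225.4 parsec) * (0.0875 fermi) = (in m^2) 608.6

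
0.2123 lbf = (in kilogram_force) 0.0963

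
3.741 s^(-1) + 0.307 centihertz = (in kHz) 0.003744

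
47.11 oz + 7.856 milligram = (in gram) 1336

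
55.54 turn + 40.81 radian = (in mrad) 3.898e+05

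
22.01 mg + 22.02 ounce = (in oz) 22.02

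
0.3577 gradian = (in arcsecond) 1159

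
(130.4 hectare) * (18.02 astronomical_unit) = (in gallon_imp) 7.732e+20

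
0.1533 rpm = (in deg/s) 0.9198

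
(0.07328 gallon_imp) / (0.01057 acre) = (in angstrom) 7.788e+04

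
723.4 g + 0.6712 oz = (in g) 742.4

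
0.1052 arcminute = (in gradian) 0.001948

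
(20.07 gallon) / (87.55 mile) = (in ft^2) 5.804e-06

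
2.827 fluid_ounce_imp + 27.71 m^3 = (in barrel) 174.3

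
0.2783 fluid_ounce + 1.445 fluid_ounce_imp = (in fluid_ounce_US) 1.667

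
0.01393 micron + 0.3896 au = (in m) 5.828e+10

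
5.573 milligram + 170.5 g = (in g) 170.5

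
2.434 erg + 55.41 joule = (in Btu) 0.05252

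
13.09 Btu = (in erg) 1.381e+11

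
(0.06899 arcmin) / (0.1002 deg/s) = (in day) 1.328e-07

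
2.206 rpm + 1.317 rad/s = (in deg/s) 88.69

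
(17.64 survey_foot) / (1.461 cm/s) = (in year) 1.167e-05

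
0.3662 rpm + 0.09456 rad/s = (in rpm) 1.269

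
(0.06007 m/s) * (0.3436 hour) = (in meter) 74.3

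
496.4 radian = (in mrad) 4.964e+05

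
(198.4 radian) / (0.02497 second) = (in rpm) 7.587e+04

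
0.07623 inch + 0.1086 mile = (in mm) 1.748e+05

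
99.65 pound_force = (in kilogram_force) 45.2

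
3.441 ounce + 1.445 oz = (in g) 138.5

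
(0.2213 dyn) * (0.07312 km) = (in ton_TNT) 3.867e-14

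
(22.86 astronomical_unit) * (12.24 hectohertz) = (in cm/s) 4.186e+17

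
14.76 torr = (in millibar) 19.68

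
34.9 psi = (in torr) 1805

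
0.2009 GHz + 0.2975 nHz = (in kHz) 2.009e+05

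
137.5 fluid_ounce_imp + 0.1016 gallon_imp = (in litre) 4.369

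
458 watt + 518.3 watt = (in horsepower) 1.309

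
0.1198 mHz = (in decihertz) 0.001198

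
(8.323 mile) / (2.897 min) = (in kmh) 277.4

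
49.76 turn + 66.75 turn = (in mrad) 7.321e+05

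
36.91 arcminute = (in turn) 0.001709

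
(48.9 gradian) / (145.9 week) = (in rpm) 8.313e-08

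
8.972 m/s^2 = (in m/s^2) 8.972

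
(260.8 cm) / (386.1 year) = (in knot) 4.164e-10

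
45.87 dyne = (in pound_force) 0.0001031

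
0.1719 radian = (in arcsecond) 3.546e+04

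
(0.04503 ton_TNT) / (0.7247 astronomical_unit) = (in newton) 0.001738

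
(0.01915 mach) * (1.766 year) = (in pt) 1.029e+12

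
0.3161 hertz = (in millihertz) 316.1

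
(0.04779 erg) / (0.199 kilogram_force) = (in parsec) 7.936e-26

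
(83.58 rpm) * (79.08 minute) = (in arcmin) 1.428e+08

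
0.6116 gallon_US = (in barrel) 0.01456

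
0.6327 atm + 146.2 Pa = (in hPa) 642.5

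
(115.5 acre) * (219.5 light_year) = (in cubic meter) 9.706e+23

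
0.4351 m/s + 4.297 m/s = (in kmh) 17.04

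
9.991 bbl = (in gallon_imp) 349.4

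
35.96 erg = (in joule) 3.596e-06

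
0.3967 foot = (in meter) 0.1209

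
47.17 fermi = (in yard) 5.159e-14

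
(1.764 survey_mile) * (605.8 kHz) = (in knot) 3.343e+09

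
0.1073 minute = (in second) 6.438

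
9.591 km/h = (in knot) 5.179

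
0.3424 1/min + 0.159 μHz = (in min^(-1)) 0.3424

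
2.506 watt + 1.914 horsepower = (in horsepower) 1.917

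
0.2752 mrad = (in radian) 0.0002752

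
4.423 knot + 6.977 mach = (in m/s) 2378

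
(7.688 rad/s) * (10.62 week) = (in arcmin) 1.698e+11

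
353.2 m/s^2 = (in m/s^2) 353.2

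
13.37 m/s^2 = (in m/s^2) 13.37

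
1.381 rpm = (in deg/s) 8.286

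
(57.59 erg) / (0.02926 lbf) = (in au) 2.958e-16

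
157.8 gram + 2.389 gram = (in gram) 160.2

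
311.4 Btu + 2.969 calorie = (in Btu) 311.4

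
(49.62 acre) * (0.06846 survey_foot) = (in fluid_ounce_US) 1.417e+08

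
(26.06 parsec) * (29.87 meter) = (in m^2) 2.402e+19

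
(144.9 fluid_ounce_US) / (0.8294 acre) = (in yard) 1.396e-06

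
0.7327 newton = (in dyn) 7.327e+04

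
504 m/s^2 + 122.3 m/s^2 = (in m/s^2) 626.3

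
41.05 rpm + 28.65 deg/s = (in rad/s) 4.799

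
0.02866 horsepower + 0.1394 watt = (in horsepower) 0.02885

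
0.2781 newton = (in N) 0.2781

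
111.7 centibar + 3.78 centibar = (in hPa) 1155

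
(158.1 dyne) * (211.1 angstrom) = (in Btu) 3.163e-14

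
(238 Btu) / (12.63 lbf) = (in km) 4.47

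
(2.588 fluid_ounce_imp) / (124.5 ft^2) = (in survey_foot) 2.086e-05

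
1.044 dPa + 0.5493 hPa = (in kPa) 0.05503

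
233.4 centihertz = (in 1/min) 140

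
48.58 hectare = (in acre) 120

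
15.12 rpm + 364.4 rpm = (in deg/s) 2277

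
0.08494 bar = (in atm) 0.08383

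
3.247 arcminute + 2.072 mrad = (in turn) 0.0004801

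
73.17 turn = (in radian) 459.7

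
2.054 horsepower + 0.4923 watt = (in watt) 1532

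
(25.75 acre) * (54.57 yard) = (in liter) 5.2e+09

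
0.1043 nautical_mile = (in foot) 633.7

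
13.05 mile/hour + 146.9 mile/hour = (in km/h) 257.4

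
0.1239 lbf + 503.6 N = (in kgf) 51.41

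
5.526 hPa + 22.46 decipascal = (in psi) 0.08047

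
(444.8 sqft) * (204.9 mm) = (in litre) 8467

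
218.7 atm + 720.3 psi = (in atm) 267.7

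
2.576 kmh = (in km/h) 2.576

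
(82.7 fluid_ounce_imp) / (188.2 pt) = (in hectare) 3.539e-06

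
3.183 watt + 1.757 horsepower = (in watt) 1313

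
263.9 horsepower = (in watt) 1.968e+05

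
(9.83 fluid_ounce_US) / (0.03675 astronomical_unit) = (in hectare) 5.288e-18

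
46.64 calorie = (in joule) 195.1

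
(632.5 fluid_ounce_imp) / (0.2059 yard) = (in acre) 2.359e-05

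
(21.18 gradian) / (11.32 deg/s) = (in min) 0.02807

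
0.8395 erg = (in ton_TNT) 2.006e-17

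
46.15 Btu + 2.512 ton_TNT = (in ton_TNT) 2.512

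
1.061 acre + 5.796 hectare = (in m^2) 6.225e+04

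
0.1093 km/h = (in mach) 8.917e-05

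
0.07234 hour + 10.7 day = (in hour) 256.9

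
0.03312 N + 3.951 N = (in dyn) 3.984e+05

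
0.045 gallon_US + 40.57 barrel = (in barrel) 40.57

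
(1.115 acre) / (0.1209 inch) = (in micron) 1.469e+12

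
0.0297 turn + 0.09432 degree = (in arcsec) 3.883e+04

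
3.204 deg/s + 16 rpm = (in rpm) 16.53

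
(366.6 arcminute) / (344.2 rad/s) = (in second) 0.0003098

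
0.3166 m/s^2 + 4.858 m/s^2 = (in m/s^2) 5.175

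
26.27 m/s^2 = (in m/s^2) 26.27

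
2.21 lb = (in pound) 2.21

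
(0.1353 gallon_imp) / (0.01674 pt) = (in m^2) 104.2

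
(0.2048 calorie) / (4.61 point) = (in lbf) 118.4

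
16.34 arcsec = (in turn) 1.261e-05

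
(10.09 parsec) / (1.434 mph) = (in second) 4.857e+17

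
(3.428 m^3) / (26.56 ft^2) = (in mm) 1389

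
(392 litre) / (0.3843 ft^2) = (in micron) 1.098e+07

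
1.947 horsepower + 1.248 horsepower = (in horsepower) 3.195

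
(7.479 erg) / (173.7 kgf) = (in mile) 2.728e-13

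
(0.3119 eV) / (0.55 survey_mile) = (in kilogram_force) 5.757e-24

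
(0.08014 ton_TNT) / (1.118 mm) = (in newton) 2.999e+11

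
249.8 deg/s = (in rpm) 41.63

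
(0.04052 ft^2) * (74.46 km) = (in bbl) 1763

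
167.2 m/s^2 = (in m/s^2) 167.2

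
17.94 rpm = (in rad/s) 1.879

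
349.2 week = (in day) 2444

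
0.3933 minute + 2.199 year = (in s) 6.935e+07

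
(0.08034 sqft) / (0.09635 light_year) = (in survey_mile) 5.088e-21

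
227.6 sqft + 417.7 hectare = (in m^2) 4.177e+06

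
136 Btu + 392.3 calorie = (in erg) 1.451e+12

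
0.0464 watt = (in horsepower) 6.222e-05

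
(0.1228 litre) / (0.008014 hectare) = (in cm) 0.0001532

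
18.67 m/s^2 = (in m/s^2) 18.67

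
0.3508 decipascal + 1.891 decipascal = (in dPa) 2.242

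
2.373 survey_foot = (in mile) 0.0004494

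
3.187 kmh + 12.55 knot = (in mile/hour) 16.42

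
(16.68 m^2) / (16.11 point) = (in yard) 3210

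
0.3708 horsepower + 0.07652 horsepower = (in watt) 333.6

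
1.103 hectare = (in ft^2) 1.187e+05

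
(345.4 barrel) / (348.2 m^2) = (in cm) 15.77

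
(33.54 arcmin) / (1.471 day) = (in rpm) 7.331e-07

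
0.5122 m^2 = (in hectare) 5.122e-05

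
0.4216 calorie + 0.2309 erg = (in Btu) 0.001672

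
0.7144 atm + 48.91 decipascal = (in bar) 0.7239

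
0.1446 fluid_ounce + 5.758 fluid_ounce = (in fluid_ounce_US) 5.903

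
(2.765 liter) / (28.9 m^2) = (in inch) 0.003767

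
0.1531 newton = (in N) 0.1531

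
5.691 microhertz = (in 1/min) 0.0003415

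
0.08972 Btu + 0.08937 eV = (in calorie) 22.62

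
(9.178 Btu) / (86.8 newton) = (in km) 0.1116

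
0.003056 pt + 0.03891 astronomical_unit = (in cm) 5.821e+11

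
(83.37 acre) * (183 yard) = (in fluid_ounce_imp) 1.987e+12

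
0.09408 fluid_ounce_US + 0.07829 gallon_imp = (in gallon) 0.09476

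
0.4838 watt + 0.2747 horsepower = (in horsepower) 0.2753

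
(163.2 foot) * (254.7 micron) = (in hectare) 1.267e-06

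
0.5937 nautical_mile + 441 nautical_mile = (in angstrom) 8.178e+15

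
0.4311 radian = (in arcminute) 1482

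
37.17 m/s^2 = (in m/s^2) 37.17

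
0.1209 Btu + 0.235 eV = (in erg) 1.276e+09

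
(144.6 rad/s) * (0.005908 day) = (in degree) 4.229e+06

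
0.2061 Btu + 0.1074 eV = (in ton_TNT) 5.197e-08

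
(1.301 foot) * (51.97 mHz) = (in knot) 0.04006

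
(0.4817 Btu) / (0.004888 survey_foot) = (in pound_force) 7.669e+04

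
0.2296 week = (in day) 1.607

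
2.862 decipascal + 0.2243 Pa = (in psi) 7.404e-05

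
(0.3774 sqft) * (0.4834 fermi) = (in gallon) 4.477e-15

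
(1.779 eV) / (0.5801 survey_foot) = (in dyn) 1.612e-13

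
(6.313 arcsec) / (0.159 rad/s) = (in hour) 5.347e-08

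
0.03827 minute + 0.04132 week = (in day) 0.2893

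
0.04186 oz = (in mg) 1187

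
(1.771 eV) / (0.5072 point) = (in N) 1.586e-15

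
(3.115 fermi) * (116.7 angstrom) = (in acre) 8.983e-27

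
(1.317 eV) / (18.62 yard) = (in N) 1.239e-20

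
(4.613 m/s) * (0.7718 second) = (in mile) 0.002212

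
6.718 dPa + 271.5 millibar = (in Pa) 2.715e+04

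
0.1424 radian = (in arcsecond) 2.937e+04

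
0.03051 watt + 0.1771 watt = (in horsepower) 0.0002784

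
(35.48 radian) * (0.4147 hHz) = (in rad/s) 1471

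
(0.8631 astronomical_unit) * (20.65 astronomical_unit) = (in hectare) 3.989e+19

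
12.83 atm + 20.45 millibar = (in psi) 188.8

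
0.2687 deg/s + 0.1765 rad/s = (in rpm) 1.73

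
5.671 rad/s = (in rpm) 54.15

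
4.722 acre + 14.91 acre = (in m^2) 7.945e+04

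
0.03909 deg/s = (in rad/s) 0.0006822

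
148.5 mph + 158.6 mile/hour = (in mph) 307.1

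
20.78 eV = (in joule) 3.329e-18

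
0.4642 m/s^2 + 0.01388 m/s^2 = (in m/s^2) 0.4781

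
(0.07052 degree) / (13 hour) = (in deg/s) 1.507e-06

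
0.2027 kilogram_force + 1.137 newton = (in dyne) 3.125e+05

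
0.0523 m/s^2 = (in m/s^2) 0.0523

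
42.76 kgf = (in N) 419.3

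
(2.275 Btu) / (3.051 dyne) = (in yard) 8.604e+07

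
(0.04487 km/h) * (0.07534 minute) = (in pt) 159.7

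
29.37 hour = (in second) 1.057e+05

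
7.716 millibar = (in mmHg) 5.787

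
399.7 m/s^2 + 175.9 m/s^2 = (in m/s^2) 575.6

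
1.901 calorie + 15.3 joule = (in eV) 1.451e+20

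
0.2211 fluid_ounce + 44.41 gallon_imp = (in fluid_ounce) 6827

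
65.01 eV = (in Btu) 9.872e-21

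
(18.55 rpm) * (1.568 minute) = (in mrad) 1.828e+05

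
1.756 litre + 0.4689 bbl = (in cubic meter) 0.07631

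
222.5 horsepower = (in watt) 1.659e+05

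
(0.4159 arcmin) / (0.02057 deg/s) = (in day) 3.9e-06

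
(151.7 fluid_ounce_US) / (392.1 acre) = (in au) 1.89e-20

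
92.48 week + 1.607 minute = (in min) 9.322e+05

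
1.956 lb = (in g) 887.2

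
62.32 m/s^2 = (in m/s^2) 62.32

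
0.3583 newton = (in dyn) 3.583e+04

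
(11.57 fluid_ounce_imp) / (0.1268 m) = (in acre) 6.406e-07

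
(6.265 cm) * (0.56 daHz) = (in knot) 0.682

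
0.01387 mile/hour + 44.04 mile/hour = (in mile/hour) 44.05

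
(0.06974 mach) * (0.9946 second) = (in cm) 2362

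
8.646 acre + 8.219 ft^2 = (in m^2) 3.499e+04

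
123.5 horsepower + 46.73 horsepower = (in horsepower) 170.2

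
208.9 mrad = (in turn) 0.03325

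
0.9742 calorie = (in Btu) 0.003863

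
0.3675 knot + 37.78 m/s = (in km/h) 136.7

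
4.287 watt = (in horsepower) 0.005749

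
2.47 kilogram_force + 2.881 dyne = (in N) 24.22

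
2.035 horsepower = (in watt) 1517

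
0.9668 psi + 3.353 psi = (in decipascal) 2.978e+05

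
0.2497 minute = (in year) 4.751e-07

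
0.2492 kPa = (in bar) 0.002492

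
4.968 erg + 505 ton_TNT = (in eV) 1.319e+31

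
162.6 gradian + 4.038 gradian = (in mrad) 2618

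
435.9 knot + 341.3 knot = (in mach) 1.174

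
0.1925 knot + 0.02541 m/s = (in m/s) 0.1244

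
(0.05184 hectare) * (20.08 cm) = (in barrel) 654.7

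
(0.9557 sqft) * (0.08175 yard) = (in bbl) 0.04175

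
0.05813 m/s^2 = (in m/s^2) 0.05813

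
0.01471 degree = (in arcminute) 0.8826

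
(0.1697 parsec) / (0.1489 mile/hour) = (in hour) 2.185e+13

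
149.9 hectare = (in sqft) 1.614e+07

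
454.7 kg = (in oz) 1.604e+04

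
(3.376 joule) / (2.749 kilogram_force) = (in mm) 125.2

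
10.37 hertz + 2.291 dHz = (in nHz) 1.06e+10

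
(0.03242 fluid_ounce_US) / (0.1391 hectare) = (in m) 6.893e-10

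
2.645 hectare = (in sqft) 2.847e+05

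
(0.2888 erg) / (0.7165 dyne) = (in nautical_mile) 2.176e-06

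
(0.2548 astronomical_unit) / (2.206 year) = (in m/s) 547.9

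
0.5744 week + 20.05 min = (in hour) 96.83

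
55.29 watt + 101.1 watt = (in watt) 156.4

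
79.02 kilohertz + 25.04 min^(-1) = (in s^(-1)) 7.902e+04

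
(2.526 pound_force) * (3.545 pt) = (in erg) 1.405e+05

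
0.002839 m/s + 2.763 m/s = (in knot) 5.376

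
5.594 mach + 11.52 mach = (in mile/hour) 1.304e+04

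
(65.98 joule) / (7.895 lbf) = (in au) 1.256e-11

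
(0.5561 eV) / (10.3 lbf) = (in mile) 1.208e-24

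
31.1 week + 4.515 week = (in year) 0.683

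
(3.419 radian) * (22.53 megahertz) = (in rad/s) 7.703e+07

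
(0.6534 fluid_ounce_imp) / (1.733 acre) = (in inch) 1.042e-07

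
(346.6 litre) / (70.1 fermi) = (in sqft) 5.322e+13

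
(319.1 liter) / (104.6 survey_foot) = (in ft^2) 0.1077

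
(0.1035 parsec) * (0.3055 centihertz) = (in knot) 1.897e+13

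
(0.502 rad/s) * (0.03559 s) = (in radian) 0.01787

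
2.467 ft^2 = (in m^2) 0.2292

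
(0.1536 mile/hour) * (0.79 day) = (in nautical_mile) 2.531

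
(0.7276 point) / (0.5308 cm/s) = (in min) 0.000806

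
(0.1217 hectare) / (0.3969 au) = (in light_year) 2.167e-24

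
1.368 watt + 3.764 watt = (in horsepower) 0.006882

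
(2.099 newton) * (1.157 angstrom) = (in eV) 1.516e+09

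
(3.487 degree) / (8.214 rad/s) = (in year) 2.349e-10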